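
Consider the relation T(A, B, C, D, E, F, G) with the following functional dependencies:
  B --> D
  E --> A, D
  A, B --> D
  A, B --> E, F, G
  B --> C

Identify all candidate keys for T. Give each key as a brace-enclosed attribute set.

Attributes never on any right-hand side: {B} — every candidate key must contain it.
{A, B}⁺ = {A, B, C, D, E, F, G}, which is every attribute, so {A, B} is a candidate key.
{B, E}⁺ = {A, B, C, D, E, F, G}, which is every attribute, so {B, E} is a candidate key.
These are minimal and exhaustive — every other superkey contains one of them.

{A, B}, {B, E}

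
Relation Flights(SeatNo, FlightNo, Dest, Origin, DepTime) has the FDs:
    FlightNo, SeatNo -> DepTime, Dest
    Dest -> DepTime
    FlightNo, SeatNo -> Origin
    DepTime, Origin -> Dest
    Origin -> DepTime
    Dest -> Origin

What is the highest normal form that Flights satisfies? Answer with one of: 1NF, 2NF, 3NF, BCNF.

Candidate key: {FlightNo, SeatNo}. Prime attributes: {FlightNo, SeatNo}.
For Dest -> DepTime we have {Dest}⁺ = {DepTime, Dest, Origin}; {Dest} is not a superkey, so BCNF fails.
Because {DepTime} is non-prime and the left side of Dest -> DepTime is not a superkey, the relation is not in 3NF.
No non-prime attribute depends on a proper subset of any candidate key, so 2NF holds.

2NF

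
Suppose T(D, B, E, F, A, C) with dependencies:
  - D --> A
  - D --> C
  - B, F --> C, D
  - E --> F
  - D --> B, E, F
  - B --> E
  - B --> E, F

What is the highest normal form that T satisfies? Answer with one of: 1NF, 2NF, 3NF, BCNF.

Candidate keys: {B}, {D}. Prime attributes: {B, D}.
E --> F breaks BCNF: {E}⁺ = {E, F}, so {E} is not a superkey.
E --> F determines the non-prime attribute {F} from a non-superkey — 3NF is violated.
Every candidate key is a single attribute, so no partial dependency is possible; 2NF holds.

2NF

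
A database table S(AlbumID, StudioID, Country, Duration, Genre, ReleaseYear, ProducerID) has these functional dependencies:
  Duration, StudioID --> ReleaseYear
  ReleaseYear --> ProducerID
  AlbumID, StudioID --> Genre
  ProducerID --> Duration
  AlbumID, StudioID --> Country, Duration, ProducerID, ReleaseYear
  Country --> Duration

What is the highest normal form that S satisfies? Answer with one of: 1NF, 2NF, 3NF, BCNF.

Candidate key: {AlbumID, StudioID}. Prime attributes: {AlbumID, StudioID}.
Duration, StudioID --> ReleaseYear: {Duration, StudioID}⁺ = {Duration, ProducerID, ReleaseYear, StudioID}, which is not all of the attributes, so the left side is not a superkey — BCNF is violated.
Duration, StudioID --> ReleaseYear determines the non-prime attribute {ReleaseYear} from a non-superkey — 3NF is violated.
No non-prime attribute depends on a proper subset of any candidate key, so 2NF holds.

2NF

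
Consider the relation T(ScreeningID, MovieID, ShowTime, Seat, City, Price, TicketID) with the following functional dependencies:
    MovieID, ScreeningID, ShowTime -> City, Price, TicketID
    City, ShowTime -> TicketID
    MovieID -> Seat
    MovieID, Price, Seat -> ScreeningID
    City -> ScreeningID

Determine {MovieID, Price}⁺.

Start with {MovieID, Price}.
MovieID -> Seat applies; add {Seat} → now {MovieID, Price, Seat}.
MovieID, Price, Seat -> ScreeningID applies; add {ScreeningID} → now {MovieID, Price, ScreeningID, Seat}.
No further FD applies.

{MovieID, Price, ScreeningID, Seat}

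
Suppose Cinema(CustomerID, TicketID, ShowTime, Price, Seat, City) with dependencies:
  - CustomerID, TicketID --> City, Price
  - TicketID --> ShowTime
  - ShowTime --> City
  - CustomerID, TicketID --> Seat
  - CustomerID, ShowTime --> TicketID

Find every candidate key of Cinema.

{CustomerID} never appears on the right of any FD, so every key must include it.
{CustomerID, ShowTime}⁺ = {City, CustomerID, Price, Seat, ShowTime, TicketID}, which is every attribute, so {CustomerID, ShowTime} is a candidate key.
{CustomerID, TicketID}⁺ = {City, CustomerID, Price, Seat, ShowTime, TicketID}, which is every attribute, so {CustomerID, TicketID} is a candidate key.
Any other superkey properly contains one of these, so there are no further candidate keys.

{CustomerID, ShowTime}, {CustomerID, TicketID}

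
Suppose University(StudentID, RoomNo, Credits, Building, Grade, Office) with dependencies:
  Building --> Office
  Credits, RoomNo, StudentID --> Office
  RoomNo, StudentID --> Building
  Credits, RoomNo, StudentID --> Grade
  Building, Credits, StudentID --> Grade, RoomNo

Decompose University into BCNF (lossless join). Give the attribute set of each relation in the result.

{Building, Office}; {Building, RoomNo, StudentID}; {Credits, Grade, RoomNo, StudentID}

Candidate keys of the original relation: {Building, Credits, StudentID}, {Credits, RoomNo, StudentID}.
Within {Building, Credits, Grade, Office, RoomNo, StudentID}: {Building}⁺ ∩ {Building, Credits, Grade, Office, RoomNo, StudentID} = {Building, Office}, not the whole set, so Building --> Office violates BCNF; decompose into {Building, Office} and {Building, Credits, Grade, RoomNo, StudentID}.
{Building, Office} has no BCNF violation.
Within {Building, Credits, Grade, RoomNo, StudentID}: {RoomNo, StudentID}⁺ ∩ {Building, Credits, Grade, RoomNo, StudentID} = {Building, RoomNo, StudentID}, not the whole set, so RoomNo, StudentID --> Building violates BCNF; decompose into {Building, RoomNo, StudentID} and {Credits, Grade, RoomNo, StudentID}.
{Building, RoomNo, StudentID} has no BCNF violation.
{Credits, Grade, RoomNo, StudentID} has no BCNF violation.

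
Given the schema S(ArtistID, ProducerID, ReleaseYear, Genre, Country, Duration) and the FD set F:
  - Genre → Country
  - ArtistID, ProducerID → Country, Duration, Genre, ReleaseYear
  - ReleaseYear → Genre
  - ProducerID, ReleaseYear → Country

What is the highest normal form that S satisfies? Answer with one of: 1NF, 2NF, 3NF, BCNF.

2NF

Candidate key: {ArtistID, ProducerID}. Prime attributes: {ArtistID, ProducerID}.
Genre → Country breaks BCNF: {Genre}⁺ = {Country, Genre}, so {Genre} is not a superkey.
Genre → Country determines the non-prime attribute {Country} from a non-superkey — 3NF is violated.
Checking every proper subset of each key, none determines a non-prime attribute — 2NF is satisfied.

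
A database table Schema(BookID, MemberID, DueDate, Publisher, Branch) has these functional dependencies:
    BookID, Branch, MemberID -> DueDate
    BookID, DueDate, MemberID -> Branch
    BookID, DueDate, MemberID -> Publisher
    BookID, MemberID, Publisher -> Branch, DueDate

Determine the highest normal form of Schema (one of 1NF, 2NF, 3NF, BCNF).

BCNF

Candidate keys: {BookID, Branch, MemberID}, {BookID, DueDate, MemberID}, {BookID, MemberID, Publisher}. Prime attributes: {BookID, Branch, DueDate, MemberID, Publisher}.
The left-hand side of every FD is a superkey, so BCNF is satisfied.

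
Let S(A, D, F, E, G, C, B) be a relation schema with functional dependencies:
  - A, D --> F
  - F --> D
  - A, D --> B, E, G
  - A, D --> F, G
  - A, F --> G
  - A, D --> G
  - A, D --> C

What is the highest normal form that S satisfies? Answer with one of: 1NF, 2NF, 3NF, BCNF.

3NF

Candidate keys: {A, D}, {A, F}. Prime attributes: {A, D, F}.
For F --> D we have {F}⁺ = {D, F}; {F} is not a superkey, so BCNF fails.
But every attribute on its right side ({D}) is prime, and the same holds for every other non-superkey FD, so 3NF still holds.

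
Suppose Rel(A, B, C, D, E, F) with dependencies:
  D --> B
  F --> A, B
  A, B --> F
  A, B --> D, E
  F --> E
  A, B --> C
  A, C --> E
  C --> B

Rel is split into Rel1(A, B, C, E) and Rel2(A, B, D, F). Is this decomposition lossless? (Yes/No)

Common attributes: {A, B}; their closure is {A, B, C, D, E, F}.
This includes all of Rel1, so the common attributes are a superkey of Rel1 — the join is lossless.

Yes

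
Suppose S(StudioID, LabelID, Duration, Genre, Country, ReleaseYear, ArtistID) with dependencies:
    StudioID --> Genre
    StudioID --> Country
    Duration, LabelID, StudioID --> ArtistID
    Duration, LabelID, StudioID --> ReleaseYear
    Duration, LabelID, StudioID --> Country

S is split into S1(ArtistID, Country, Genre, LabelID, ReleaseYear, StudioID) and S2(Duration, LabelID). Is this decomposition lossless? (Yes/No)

No

Common attributes: {LabelID}; their closure is {LabelID}.
The closure covers neither S1 nor S2 entirely; the join is not lossless.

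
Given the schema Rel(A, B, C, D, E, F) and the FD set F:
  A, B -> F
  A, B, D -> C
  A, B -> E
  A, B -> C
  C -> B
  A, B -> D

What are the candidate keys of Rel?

No FD produces {A}, so it must be in every candidate key.
{A, B}⁺ = {A, B, C, D, E, F} — all of the relation — so {A, B} is a candidate key.
{A, C}⁺ = {A, B, C, D, E, F} — all of the relation — so {A, C} is a candidate key.
No proper subset of any of these is a key, and no other minimal superkey exists.

{A, B}, {A, C}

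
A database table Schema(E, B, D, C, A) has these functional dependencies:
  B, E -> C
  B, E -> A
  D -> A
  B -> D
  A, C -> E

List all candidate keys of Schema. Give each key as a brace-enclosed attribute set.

{B} never appears on the right of any FD, so every key must include it.
{B, C}⁺ = {A, B, C, D, E}, which is every attribute, so {B, C} is a candidate key.
{B, E}⁺ = {A, B, C, D, E}, which is every attribute, so {B, E} is a candidate key.
No proper subset of any of these is a key, and no other minimal superkey exists.

{B, C}, {B, E}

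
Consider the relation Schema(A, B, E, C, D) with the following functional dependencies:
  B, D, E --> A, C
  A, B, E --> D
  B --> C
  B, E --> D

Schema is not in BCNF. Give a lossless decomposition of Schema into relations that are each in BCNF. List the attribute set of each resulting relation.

Candidate key of the original relation: {B, E}.
Within {A, B, C, D, E}: {B}⁺ ∩ {A, B, C, D, E} = {B, C}, not the whole set, so B --> C violates BCNF; decompose into {B, C} and {A, B, D, E}.
{B, C}: every determinant is a superkey — BCNF.
{A, B, D, E}: every determinant is a superkey — BCNF.

{A, B, D, E}; {B, C}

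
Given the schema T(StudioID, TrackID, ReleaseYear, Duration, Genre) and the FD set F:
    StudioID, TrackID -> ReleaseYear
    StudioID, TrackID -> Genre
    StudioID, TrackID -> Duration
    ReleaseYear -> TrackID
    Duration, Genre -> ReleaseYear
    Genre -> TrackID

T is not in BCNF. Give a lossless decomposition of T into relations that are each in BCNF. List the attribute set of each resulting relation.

{Duration, Genre, ReleaseYear}; {Duration, Genre, StudioID}; {ReleaseYear, TrackID}

Candidate keys of the original relation: {Genre, StudioID}, {ReleaseYear, StudioID}, {StudioID, TrackID}.
In {Duration, Genre, ReleaseYear, StudioID, TrackID}, {ReleaseYear} is not a superkey ({ReleaseYear}⁺ restricted to this set is {ReleaseYear, TrackID}), so split on ReleaseYear -> TrackID into {ReleaseYear, TrackID} and {Duration, Genre, ReleaseYear, StudioID}.
{ReleaseYear, TrackID} has no BCNF violation.
In {Duration, Genre, ReleaseYear, StudioID}, {Duration, Genre} is not a superkey ({Duration, Genre}⁺ restricted to this set is {Duration, Genre, ReleaseYear}), so split on Duration, Genre -> ReleaseYear into {Duration, Genre, ReleaseYear} and {Duration, Genre, StudioID}.
{Duration, Genre, ReleaseYear} has no BCNF violation.
{Duration, Genre, StudioID} has no BCNF violation.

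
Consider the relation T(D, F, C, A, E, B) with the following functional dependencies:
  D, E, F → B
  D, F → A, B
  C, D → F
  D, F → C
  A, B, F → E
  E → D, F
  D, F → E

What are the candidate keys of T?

{E}⁺ = {A, B, C, D, E, F}, which is every attribute, so {E} is a candidate key.
{C, D}⁺ = {A, B, C, D, E, F}, which is every attribute, so {C, D} is a candidate key.
{D, F}⁺ = {A, B, C, D, E, F}, which is every attribute, so {D, F} is a candidate key.
{A, B, F}⁺ = {A, B, C, D, E, F}, which is every attribute, so {A, B, F} is a candidate key.
Any other superkey properly contains one of these, so there are no further candidate keys.

{A, B, F}, {C, D}, {D, F}, {E}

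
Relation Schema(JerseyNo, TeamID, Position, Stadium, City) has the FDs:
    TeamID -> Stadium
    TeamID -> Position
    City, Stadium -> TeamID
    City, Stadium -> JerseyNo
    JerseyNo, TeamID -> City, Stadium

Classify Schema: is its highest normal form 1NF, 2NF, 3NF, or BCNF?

Candidate keys: {City, Stadium}, {City, TeamID}, {JerseyNo, TeamID}. Prime attributes: {City, JerseyNo, Stadium, TeamID}.
For TeamID -> Stadium we have {TeamID}⁺ = {Position, Stadium, TeamID}; {TeamID} is not a superkey, so BCNF fails.
TeamID -> Position determines the non-prime attribute {Position} from a non-superkey — 3NF is violated.
Since {TeamID} ⊂ {City, TeamID} and {TeamID}⁺ ⊇ {Position} with {Position} non-prime, there is a partial dependency; 2NF fails.

1NF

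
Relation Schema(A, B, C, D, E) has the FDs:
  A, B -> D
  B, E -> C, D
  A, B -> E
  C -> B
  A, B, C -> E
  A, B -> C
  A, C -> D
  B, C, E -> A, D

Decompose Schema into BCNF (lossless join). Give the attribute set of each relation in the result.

Candidate keys of the original relation: {A, B}, {A, C}, {B, E}, {C, E}.
Within {A, B, C, D, E}: {C}⁺ ∩ {A, B, C, D, E} = {B, C}, not the whole set, so C -> B violates BCNF; decompose into {B, C} and {A, C, D, E}.
{B, C}: every determinant is a superkey — BCNF.
{A, C, D, E}: every determinant is a superkey — BCNF.

{A, C, D, E}; {B, C}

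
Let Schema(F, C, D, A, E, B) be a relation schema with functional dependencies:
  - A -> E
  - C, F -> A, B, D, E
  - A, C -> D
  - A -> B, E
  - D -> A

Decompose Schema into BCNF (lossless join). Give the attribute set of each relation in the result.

Candidate key of the original relation: {C, F}.
Within {A, B, C, D, E, F}: {A}⁺ ∩ {A, B, C, D, E, F} = {A, B, E}, not the whole set, so A -> B, E violates BCNF; decompose into {A, B, E} and {A, C, D, F}.
{A, B, E}: every determinant is a superkey — BCNF.
Within {A, C, D, F}: {A, C}⁺ ∩ {A, C, D, F} = {A, C, D}, not the whole set, so A, C -> D violates BCNF; decompose into {A, C, D} and {A, C, F}.
Within {A, C, D}: {D}⁺ ∩ {A, C, D} = {A, D}, not the whole set, so D -> A violates BCNF; decompose into {A, D} and {C, D}.
{A, D}: every determinant is a superkey — BCNF.
{C, D}: every determinant is a superkey — BCNF.
{A, C, F}: every determinant is a superkey — BCNF.

{A, B, E}; {A, C, F}; {A, D}; {C, D}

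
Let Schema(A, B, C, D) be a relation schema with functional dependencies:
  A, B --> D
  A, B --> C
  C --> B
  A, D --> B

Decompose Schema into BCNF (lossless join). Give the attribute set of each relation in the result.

{A, C, D}; {B, C}

Candidate keys of the original relation: {A, B}, {A, C}, {A, D}.
In {A, B, C, D}, {C} is not a superkey ({C}⁺ restricted to this set is {B, C}), so split on C --> B into {B, C} and {A, C, D}.
{B, C} is in BCNF.
{A, C, D} is in BCNF.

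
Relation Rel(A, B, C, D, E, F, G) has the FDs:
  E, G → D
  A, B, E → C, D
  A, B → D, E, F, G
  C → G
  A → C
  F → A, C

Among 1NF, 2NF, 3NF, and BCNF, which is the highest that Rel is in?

1NF

Candidate keys: {A, B}, {B, F}. Prime attributes: {A, B, F}.
E, G → D breaks BCNF: {E, G}⁺ = {D, E, G}, so {E, G} is not a superkey.
E, G → D has non-prime {D} on the right and a non-superkey on the left, so 3NF fails.
The proper key subset {A} of {A, B} determines non-prime {C, G}, so the relation is not even in 2NF.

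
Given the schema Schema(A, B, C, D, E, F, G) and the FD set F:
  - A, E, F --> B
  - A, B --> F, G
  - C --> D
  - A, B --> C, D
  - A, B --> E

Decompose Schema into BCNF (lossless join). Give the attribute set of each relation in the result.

{A, B, C, E, F, G}; {C, D}

Candidate keys of the original relation: {A, B}, {A, E, F}.
Within {A, B, C, D, E, F, G}: {C}⁺ ∩ {A, B, C, D, E, F, G} = {C, D}, not the whole set, so C --> D violates BCNF; decompose into {C, D} and {A, B, C, E, F, G}.
{C, D} is in BCNF.
{A, B, C, E, F, G} is in BCNF.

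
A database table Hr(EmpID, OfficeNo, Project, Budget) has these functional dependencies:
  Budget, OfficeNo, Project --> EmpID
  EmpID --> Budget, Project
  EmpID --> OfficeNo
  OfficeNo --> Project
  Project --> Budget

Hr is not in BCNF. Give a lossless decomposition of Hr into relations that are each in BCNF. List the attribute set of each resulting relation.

Candidate keys of the original relation: {EmpID}, {OfficeNo}.
In {Budget, EmpID, OfficeNo, Project}, {Project} is not a superkey ({Project}⁺ restricted to this set is {Budget, Project}), so split on Project --> Budget into {Budget, Project} and {EmpID, OfficeNo, Project}.
{Budget, Project} has no BCNF violation.
{EmpID, OfficeNo, Project} has no BCNF violation.

{Budget, Project}; {EmpID, OfficeNo, Project}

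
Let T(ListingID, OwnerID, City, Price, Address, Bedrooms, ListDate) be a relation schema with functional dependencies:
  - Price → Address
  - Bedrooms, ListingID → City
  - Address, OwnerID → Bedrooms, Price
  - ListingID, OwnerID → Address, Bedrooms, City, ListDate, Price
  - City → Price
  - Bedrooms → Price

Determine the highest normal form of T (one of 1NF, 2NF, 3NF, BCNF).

2NF

Candidate key: {ListingID, OwnerID}. Prime attributes: {ListingID, OwnerID}.
For Price → Address we have {Price}⁺ = {Address, Price}; {Price} is not a superkey, so BCNF fails.
Price → Address determines the non-prime attribute {Address} from a non-superkey — 3NF is violated.
Checking every proper subset of each key, none determines a non-prime attribute — 2NF is satisfied.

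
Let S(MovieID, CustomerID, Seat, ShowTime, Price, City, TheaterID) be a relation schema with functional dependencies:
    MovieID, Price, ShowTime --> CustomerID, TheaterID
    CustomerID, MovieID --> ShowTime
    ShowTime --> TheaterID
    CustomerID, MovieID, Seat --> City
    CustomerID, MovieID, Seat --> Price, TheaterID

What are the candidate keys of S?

Attributes never on any right-hand side: {MovieID, Seat} — every candidate key must contain all of them.
{CustomerID, MovieID, Seat}⁺ = {City, CustomerID, MovieID, Price, Seat, ShowTime, TheaterID} — all of the relation — so {CustomerID, MovieID, Seat} is a candidate key.
{MovieID, Price, Seat, ShowTime}⁺ = {City, CustomerID, MovieID, Price, Seat, ShowTime, TheaterID} — all of the relation — so {MovieID, Price, Seat, ShowTime} is a candidate key.
These are minimal and exhaustive — every other superkey contains one of them.

{CustomerID, MovieID, Seat}, {MovieID, Price, Seat, ShowTime}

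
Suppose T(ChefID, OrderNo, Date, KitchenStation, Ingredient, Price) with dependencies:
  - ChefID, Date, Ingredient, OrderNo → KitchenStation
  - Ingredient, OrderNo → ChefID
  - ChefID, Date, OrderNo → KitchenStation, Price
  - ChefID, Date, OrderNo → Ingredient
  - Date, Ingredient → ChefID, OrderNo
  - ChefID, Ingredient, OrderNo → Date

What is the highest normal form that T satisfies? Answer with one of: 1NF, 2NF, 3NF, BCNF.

BCNF

Candidate keys: {ChefID, Date, OrderNo}, {Date, Ingredient}, {Ingredient, OrderNo}. Prime attributes: {ChefID, Date, Ingredient, OrderNo}.
Every FD has a superkey on the left, so the relation is in BCNF.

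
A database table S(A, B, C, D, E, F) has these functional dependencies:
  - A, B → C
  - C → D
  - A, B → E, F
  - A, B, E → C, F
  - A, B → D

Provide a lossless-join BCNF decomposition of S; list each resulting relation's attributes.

{A, B, C, E, F}; {C, D}

Candidate key of the original relation: {A, B}.
{A, B, C, D, E, F}: {C} determines {C, D} here but is not a superkey — split on C → D, giving {C, D} and {A, B, C, E, F}.
{C, D} has no BCNF violation.
{A, B, C, E, F} has no BCNF violation.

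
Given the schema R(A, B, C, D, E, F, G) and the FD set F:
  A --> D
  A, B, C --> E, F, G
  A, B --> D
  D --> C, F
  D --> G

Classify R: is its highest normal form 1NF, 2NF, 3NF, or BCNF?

1NF

Candidate key: {A, B}. Prime attributes: {A, B}.
A --> D: {A}⁺ = {A, C, D, F, G}, which is not all of the attributes, so the left side is not a superkey — BCNF is violated.
Because {D} is non-prime and the left side of A --> D is not a superkey, the relation is not in 3NF.
The proper key subset {A} of {A, B} determines non-prime {C, D, F, G}, so the relation is not even in 2NF.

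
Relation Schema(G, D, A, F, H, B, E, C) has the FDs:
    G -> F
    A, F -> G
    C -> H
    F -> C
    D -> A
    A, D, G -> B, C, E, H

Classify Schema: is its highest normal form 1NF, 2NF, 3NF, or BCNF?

1NF

Candidate keys: {D, F}, {D, G}. Prime attributes: {D, F, G}.
For G -> F we have {G}⁺ = {C, F, G, H}; {G} is not a superkey, so BCNF fails.
Because {H} is non-prime and the left side of C -> H is not a superkey, the relation is not in 3NF.
The proper key subset {D} of {D, F} determines non-prime {A}, so the relation is not even in 2NF.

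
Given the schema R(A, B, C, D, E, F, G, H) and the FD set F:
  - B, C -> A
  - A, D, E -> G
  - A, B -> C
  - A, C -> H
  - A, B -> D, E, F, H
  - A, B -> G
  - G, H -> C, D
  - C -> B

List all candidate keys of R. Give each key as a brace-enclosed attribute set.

{C}⁺ = {A, B, C, D, E, F, G, H}, which is every attribute, so {C} is a candidate key.
{A, B}⁺ = {A, B, C, D, E, F, G, H}, which is every attribute, so {A, B} is a candidate key.
{G, H}⁺ = {A, B, C, D, E, F, G, H}, which is every attribute, so {G, H} is a candidate key.
{A, D, E, H}⁺ = {A, B, C, D, E, F, G, H}, which is every attribute, so {A, D, E, H} is a candidate key.
These are minimal and exhaustive — every other superkey contains one of them.

{A, B}, {A, D, E, H}, {C}, {G, H}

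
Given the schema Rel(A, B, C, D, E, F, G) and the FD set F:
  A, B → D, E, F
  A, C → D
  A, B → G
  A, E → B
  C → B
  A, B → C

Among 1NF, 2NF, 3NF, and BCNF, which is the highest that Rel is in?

Candidate keys: {A, B}, {A, C}, {A, E}. Prime attributes: {A, B, C, E}.
For C → B we have {C}⁺ = {B, C}; {C} is not a superkey, so BCNF fails.
Its right-hand attributes {B} are all prime, as are those of every other non-superkey FD — the relation is in 3NF.

3NF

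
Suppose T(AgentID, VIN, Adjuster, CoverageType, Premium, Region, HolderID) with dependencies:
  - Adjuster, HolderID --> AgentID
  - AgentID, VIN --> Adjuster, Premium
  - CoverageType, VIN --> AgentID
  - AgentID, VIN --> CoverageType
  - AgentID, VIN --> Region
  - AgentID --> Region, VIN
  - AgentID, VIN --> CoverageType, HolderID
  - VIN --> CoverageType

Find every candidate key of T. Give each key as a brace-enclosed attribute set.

{Adjuster, HolderID}, {AgentID}, {VIN}

{AgentID} is a candidate key since {AgentID}⁺ = {Adjuster, AgentID, CoverageType, HolderID, Premium, Region, VIN} covers every attribute.
{VIN} is a candidate key since {VIN}⁺ = {Adjuster, AgentID, CoverageType, HolderID, Premium, Region, VIN} covers every attribute.
{Adjuster, HolderID} is a candidate key since {Adjuster, HolderID}⁺ = {Adjuster, AgentID, CoverageType, HolderID, Premium, Region, VIN} covers every attribute.
These are minimal and exhaustive — every other superkey contains one of them.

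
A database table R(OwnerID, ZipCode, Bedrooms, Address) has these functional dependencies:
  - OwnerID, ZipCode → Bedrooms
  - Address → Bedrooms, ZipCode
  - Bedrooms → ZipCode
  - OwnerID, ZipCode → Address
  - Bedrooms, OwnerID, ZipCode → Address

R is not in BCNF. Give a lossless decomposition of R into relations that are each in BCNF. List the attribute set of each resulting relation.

{Address, Bedrooms}; {Address, OwnerID}; {Bedrooms, ZipCode}

Candidate keys of the original relation: {Address, OwnerID}, {Bedrooms, OwnerID}, {OwnerID, ZipCode}.
In {Address, Bedrooms, OwnerID, ZipCode}, {Address} is not a superkey ({Address}⁺ restricted to this set is {Address, Bedrooms, ZipCode}), so split on Address → Bedrooms, ZipCode into {Address, Bedrooms, ZipCode} and {Address, OwnerID}.
In {Address, Bedrooms, ZipCode}, {Bedrooms} is not a superkey ({Bedrooms}⁺ restricted to this set is {Bedrooms, ZipCode}), so split on Bedrooms → ZipCode into {Bedrooms, ZipCode} and {Address, Bedrooms}.
{Bedrooms, ZipCode}: every determinant is a superkey — BCNF.
{Address, Bedrooms}: every determinant is a superkey — BCNF.
{Address, OwnerID}: every determinant is a superkey — BCNF.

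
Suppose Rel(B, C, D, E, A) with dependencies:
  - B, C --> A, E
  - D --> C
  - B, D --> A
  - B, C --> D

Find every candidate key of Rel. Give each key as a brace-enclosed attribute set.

{B, C}, {B, D}

Attributes never on any right-hand side: {B} — every candidate key must contain it.
{B, C}⁺ = {A, B, C, D, E} — all of the relation — so {B, C} is a candidate key.
{B, D}⁺ = {A, B, C, D, E} — all of the relation — so {B, D} is a candidate key.
Any other superkey properly contains one of these, so there are no further candidate keys.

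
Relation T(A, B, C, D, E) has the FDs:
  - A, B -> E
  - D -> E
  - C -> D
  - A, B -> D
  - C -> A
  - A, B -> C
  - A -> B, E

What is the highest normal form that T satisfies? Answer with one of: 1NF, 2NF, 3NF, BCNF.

2NF

Candidate keys: {A}, {C}. Prime attributes: {A, C}.
D -> E breaks BCNF: {D}⁺ = {D, E}, so {D} is not a superkey.
Because {E} is non-prime and the left side of D -> E is not a superkey, the relation is not in 3NF.
With only single-attribute keys there can be no partial dependency, so 2NF holds.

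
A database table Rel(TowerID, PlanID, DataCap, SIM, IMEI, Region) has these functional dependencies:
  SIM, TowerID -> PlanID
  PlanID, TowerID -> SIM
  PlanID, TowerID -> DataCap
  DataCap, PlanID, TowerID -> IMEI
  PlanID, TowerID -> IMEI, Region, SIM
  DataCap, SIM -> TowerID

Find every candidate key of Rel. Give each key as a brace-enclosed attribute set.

{DataCap, SIM}, {PlanID, TowerID}, {SIM, TowerID}

Closure of {DataCap, SIM} is {DataCap, IMEI, PlanID, Region, SIM, TowerID}, the whole schema; {DataCap, SIM} is a candidate key.
Closure of {PlanID, TowerID} is {DataCap, IMEI, PlanID, Region, SIM, TowerID}, the whole schema; {PlanID, TowerID} is a candidate key.
Closure of {SIM, TowerID} is {DataCap, IMEI, PlanID, Region, SIM, TowerID}, the whole schema; {SIM, TowerID} is a candidate key.
No proper subset of any of these is a key, and no other minimal superkey exists.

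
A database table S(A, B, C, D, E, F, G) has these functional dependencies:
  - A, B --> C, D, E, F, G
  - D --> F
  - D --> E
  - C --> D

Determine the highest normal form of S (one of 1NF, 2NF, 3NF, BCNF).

2NF

Candidate key: {A, B}. Prime attributes: {A, B}.
D --> F: {D}⁺ = {D, E, F}, which is not all of the attributes, so the left side is not a superkey — BCNF is violated.
D --> F determines the non-prime attribute {F} from a non-superkey — 3NF is violated.
No non-prime attribute depends on a proper subset of any candidate key, so 2NF holds.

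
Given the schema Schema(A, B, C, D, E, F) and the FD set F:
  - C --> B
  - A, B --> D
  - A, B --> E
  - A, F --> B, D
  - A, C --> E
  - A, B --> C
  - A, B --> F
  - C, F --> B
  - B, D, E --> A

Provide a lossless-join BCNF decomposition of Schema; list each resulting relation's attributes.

{A, C, D, E, F}; {B, C}

Candidate keys of the original relation: {A, B}, {A, C}, {A, F}, {B, D, E}, {C, D, E}.
Within {A, B, C, D, E, F}: {C}⁺ ∩ {A, B, C, D, E, F} = {B, C}, not the whole set, so C --> B violates BCNF; decompose into {B, C} and {A, C, D, E, F}.
{B, C} is in BCNF.
{A, C, D, E, F} is in BCNF.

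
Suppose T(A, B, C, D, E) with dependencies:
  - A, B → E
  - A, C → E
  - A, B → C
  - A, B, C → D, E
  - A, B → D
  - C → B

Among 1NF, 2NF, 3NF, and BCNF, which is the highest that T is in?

3NF

Candidate keys: {A, B}, {A, C}. Prime attributes: {A, B, C}.
C → B breaks BCNF: {C}⁺ = {B, C}, so {C} is not a superkey.
But every attribute on its right side ({B}) is prime, and the same holds for every other non-superkey FD, so 3NF still holds.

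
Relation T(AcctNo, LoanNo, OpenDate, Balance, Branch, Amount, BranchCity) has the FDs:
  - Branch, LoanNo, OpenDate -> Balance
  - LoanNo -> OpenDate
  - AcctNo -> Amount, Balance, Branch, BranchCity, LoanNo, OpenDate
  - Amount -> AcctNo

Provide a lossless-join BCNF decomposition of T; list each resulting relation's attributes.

Candidate keys of the original relation: {AcctNo}, {Amount}.
{AcctNo, Amount, Balance, Branch, BranchCity, LoanNo, OpenDate}: {Branch, LoanNo, OpenDate} determines {Balance, Branch, LoanNo, OpenDate} here but is not a superkey — split on Branch, LoanNo, OpenDate -> Balance, giving {Balance, Branch, LoanNo, OpenDate} and {AcctNo, Amount, Branch, BranchCity, LoanNo, OpenDate}.
{Balance, Branch, LoanNo, OpenDate}: {LoanNo} determines {LoanNo, OpenDate} here but is not a superkey — split on LoanNo -> OpenDate, giving {LoanNo, OpenDate} and {Balance, Branch, LoanNo}.
{LoanNo, OpenDate} is in BCNF.
{Balance, Branch, LoanNo} is in BCNF.
{AcctNo, Amount, Branch, BranchCity, LoanNo, OpenDate}: {LoanNo} determines {LoanNo, OpenDate} here but is not a superkey — split on LoanNo -> OpenDate, giving {LoanNo, OpenDate} and {AcctNo, Amount, Branch, BranchCity, LoanNo}.
{LoanNo, OpenDate} is in BCNF.
{AcctNo, Amount, Branch, BranchCity, LoanNo} is in BCNF.

{AcctNo, Amount, Branch, BranchCity, LoanNo}; {Balance, Branch, LoanNo}; {LoanNo, OpenDate}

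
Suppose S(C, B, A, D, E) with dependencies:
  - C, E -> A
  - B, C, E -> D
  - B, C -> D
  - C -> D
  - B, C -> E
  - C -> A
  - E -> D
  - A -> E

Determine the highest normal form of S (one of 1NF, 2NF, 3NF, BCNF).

Candidate key: {B, C}. Prime attributes: {B, C}.
C, E -> A breaks BCNF: {C, E}⁺ = {A, C, D, E}, so {C, E} is not a superkey.
C, E -> A determines the non-prime attribute {A} from a non-superkey — 3NF is violated.
Since {C} ⊂ {B, C} and {C}⁺ ⊇ {A, D, E} with {A, D, E} non-prime, there is a partial dependency; 2NF fails.

1NF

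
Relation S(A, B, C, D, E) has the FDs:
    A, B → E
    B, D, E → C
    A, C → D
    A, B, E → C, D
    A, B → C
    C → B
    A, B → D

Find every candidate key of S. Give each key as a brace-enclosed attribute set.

Attributes never on any right-hand side: {A} — every candidate key must contain it.
Closure of {A, B} is {A, B, C, D, E}, the whole schema; {A, B} is a candidate key.
Closure of {A, C} is {A, B, C, D, E}, the whole schema; {A, C} is a candidate key.
These are minimal and exhaustive — every other superkey contains one of them.

{A, B}, {A, C}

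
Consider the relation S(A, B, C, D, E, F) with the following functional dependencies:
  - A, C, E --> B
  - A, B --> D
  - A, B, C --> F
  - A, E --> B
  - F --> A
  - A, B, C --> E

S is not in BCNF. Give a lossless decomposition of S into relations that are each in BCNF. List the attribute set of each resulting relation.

{A, B, D}; {A, B, E}; {A, F}; {C, E, F}

Candidate keys of the original relation: {A, B, C}, {A, C, E}, {B, C, F}, {C, E, F}.
In {A, B, C, D, E, F}, {A, B} is not a superkey ({A, B}⁺ restricted to this set is {A, B, D}), so split on A, B --> D into {A, B, D} and {A, B, C, E, F}.
{A, B, D} has no BCNF violation.
In {A, B, C, E, F}, {A, E} is not a superkey ({A, E}⁺ restricted to this set is {A, B, E}), so split on A, E --> B into {A, B, E} and {A, C, E, F}.
{A, B, E} has no BCNF violation.
In {A, C, E, F}, {F} is not a superkey ({F}⁺ restricted to this set is {A, F}), so split on F --> A into {A, F} and {C, E, F}.
{A, F} has no BCNF violation.
{C, E, F} has no BCNF violation.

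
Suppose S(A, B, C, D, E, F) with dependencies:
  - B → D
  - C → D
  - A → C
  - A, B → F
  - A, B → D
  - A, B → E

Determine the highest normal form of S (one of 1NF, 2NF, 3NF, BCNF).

Candidate key: {A, B}. Prime attributes: {A, B}.
B → D breaks BCNF: {B}⁺ = {B, D}, so {B} is not a superkey.
B → D determines the non-prime attribute {D} from a non-superkey — 3NF is violated.
{A} is a proper subset of the key {A, B}, and {A}⁺ contains the non-prime attributes {C, D} — a partial dependency, so 2NF is violated.

1NF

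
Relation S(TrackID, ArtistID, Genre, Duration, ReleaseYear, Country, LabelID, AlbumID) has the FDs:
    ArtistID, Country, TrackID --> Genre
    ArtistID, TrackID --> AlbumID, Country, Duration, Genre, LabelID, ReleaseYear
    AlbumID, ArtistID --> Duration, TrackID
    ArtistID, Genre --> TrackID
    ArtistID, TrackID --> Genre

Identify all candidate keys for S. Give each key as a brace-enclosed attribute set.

{ArtistID} never appears on the right of any FD, so every key must include it.
Closure of {AlbumID, ArtistID} is {AlbumID, ArtistID, Country, Duration, Genre, LabelID, ReleaseYear, TrackID}, the whole schema; {AlbumID, ArtistID} is a candidate key.
Closure of {ArtistID, Genre} is {AlbumID, ArtistID, Country, Duration, Genre, LabelID, ReleaseYear, TrackID}, the whole schema; {ArtistID, Genre} is a candidate key.
Closure of {ArtistID, TrackID} is {AlbumID, ArtistID, Country, Duration, Genre, LabelID, ReleaseYear, TrackID}, the whole schema; {ArtistID, TrackID} is a candidate key.
These are minimal and exhaustive — every other superkey contains one of them.

{AlbumID, ArtistID}, {ArtistID, Genre}, {ArtistID, TrackID}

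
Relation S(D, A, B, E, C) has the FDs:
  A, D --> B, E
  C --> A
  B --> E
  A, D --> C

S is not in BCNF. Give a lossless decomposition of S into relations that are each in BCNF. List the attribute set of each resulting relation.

Candidate keys of the original relation: {A, D}, {C, D}.
In {A, B, C, D, E}, {C} is not a superkey ({C}⁺ restricted to this set is {A, C}), so split on C --> A into {A, C} and {B, C, D, E}.
{A, C}: every determinant is a superkey — BCNF.
In {B, C, D, E}, {B} is not a superkey ({B}⁺ restricted to this set is {B, E}), so split on B --> E into {B, E} and {B, C, D}.
{B, E}: every determinant is a superkey — BCNF.
{B, C, D}: every determinant is a superkey — BCNF.

{A, C}; {B, C, D}; {B, E}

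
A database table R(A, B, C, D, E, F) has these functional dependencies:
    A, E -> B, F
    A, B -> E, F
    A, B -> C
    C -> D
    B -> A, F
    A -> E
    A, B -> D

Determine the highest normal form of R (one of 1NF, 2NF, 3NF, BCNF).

Candidate keys: {A}, {B}. Prime attributes: {A, B}.
For C -> D we have {C}⁺ = {C, D}; {C} is not a superkey, so BCNF fails.
C -> D determines the non-prime attribute {D} from a non-superkey — 3NF is violated.
With only single-attribute keys there can be no partial dependency, so 2NF holds.

2NF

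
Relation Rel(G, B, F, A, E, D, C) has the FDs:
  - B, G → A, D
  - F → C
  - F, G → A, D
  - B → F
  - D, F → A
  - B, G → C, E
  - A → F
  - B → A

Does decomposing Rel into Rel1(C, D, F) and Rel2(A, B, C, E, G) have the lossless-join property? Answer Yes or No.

The shared attributes are {C} and {C}⁺ = {C}.
The closure covers neither Rel1 nor Rel2 entirely; the join is not lossless.

No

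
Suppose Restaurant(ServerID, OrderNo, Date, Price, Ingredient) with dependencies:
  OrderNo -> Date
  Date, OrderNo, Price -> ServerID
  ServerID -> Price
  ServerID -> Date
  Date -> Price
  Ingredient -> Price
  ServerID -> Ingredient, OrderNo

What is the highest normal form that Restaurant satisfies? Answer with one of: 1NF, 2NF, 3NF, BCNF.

Candidate keys: {OrderNo}, {ServerID}. Prime attributes: {OrderNo, ServerID}.
Date -> Price: {Date}⁺ = {Date, Price}, which is not all of the attributes, so the left side is not a superkey — BCNF is violated.
Date -> Price has non-prime {Price} on the right and a non-superkey on the left, so 3NF fails.
Every candidate key is a single attribute, so no partial dependency is possible; 2NF holds.

2NF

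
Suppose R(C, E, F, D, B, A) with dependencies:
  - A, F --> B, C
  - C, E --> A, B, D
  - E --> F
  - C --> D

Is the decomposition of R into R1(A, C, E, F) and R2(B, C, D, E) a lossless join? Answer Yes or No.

Yes

Common attributes: {C, E}; their closure is {A, B, C, D, E, F}.
This includes all of R1, so the common attributes are a superkey of R1 — the join is lossless.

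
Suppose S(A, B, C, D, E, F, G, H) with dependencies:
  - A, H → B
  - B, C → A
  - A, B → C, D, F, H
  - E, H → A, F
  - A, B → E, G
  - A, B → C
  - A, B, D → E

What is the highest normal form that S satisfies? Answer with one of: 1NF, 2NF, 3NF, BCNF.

Candidate keys: {A, B}, {A, H}, {B, C}, {E, H}. Prime attributes: {A, B, C, E, H}.
Each dependency's left side is a superkey — BCNF holds.

BCNF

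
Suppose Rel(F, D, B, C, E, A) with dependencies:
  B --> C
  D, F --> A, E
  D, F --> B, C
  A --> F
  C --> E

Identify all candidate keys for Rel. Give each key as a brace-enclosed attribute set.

{D} never appears on the right of any FD, so every key must include it.
{A, D}⁺ = {A, B, C, D, E, F} — all of the relation — so {A, D} is a candidate key.
{D, F}⁺ = {A, B, C, D, E, F} — all of the relation — so {D, F} is a candidate key.
Any other superkey properly contains one of these, so there are no further candidate keys.

{A, D}, {D, F}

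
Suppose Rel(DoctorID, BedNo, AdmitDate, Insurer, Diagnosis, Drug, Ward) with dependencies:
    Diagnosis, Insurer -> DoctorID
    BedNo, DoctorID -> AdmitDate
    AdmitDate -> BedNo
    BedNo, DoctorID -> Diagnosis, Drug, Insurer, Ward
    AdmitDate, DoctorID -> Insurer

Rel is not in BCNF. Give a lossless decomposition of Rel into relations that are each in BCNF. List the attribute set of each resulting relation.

{AdmitDate, BedNo}; {AdmitDate, Diagnosis, Drug, Insurer, Ward}; {Diagnosis, DoctorID, Insurer}

Candidate keys of the original relation: {AdmitDate, Diagnosis, Insurer}, {AdmitDate, DoctorID}, {BedNo, Diagnosis, Insurer}, {BedNo, DoctorID}.
Within {AdmitDate, BedNo, Diagnosis, DoctorID, Drug, Insurer, Ward}: {Diagnosis, Insurer}⁺ ∩ {AdmitDate, BedNo, Diagnosis, DoctorID, Drug, Insurer, Ward} = {Diagnosis, DoctorID, Insurer}, not the whole set, so Diagnosis, Insurer -> DoctorID violates BCNF; decompose into {Diagnosis, DoctorID, Insurer} and {AdmitDate, BedNo, Diagnosis, Drug, Insurer, Ward}.
{Diagnosis, DoctorID, Insurer}: every determinant is a superkey — BCNF.
Within {AdmitDate, BedNo, Diagnosis, Drug, Insurer, Ward}: {AdmitDate}⁺ ∩ {AdmitDate, BedNo, Diagnosis, Drug, Insurer, Ward} = {AdmitDate, BedNo}, not the whole set, so AdmitDate -> BedNo violates BCNF; decompose into {AdmitDate, BedNo} and {AdmitDate, Diagnosis, Drug, Insurer, Ward}.
{AdmitDate, BedNo}: every determinant is a superkey — BCNF.
{AdmitDate, Diagnosis, Drug, Insurer, Ward}: every determinant is a superkey — BCNF.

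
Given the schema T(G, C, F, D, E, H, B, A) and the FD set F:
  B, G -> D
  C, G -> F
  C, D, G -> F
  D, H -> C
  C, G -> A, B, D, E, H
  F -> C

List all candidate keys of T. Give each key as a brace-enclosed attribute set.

Attributes never on any right-hand side: {G} — every candidate key must contain it.
{C, G}⁺ = {A, B, C, D, E, F, G, H} — all of the relation — so {C, G} is a candidate key.
{F, G}⁺ = {A, B, C, D, E, F, G, H} — all of the relation — so {F, G} is a candidate key.
{B, G, H}⁺ = {A, B, C, D, E, F, G, H} — all of the relation — so {B, G, H} is a candidate key.
{D, G, H}⁺ = {A, B, C, D, E, F, G, H} — all of the relation — so {D, G, H} is a candidate key.
Any other superkey properly contains one of these, so there are no further candidate keys.

{B, G, H}, {C, G}, {D, G, H}, {F, G}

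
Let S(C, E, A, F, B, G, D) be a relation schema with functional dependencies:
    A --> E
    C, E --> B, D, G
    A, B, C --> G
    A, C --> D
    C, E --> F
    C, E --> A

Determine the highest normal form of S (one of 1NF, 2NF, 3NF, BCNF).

3NF

Candidate keys: {A, C}, {C, E}. Prime attributes: {A, C, E}.
A --> E breaks BCNF: {A}⁺ = {A, E}, so {A} is not a superkey.
Since {E} ⊆ prime attributes and every other non-superkey FD also has a prime right side, the schema is in 3NF.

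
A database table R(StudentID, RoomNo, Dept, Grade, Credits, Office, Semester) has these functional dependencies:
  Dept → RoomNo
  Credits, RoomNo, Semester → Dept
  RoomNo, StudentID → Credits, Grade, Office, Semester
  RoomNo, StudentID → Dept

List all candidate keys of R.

{StudentID} never appears on the right of any FD, so every key must include it.
Closure of {Dept, StudentID} is {Credits, Dept, Grade, Office, RoomNo, Semester, StudentID}, the whole schema; {Dept, StudentID} is a candidate key.
Closure of {RoomNo, StudentID} is {Credits, Dept, Grade, Office, RoomNo, Semester, StudentID}, the whole schema; {RoomNo, StudentID} is a candidate key.
No proper subset of any of these is a key, and no other minimal superkey exists.

{Dept, StudentID}, {RoomNo, StudentID}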